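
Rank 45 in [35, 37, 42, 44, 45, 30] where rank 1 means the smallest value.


Sort ascending: [30, 35, 37, 42, 44, 45]
Find 45 in the sorted list.
45 is at position 6 (1-indexed).
Final answer: 6


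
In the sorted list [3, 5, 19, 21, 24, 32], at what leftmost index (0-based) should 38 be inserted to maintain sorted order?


List is sorted: [3, 5, 19, 21, 24, 32]
We need the leftmost position where 38 can be inserted, i.e. the first index whose element is >= 38 (or the end of the list if none is).
Binary search with low=0, high=6 (0-based indices):
  low=0, high=6, mid=3: a[3]=21 < 38, so low = 4
  low=4, high=6, mid=5: a[5]=32 < 38, so low = 6
Now low = high = 6, so the insertion index is 6.
Final answer: 6


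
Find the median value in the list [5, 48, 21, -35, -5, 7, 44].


First, sort the list: [-35, -5, 5, 7, 21, 44, 48]
The list has 7 elements (odd count).
The middle index is 3 (0-based), and the element there is 7.
Final answer: 7


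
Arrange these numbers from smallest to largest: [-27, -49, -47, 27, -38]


Original list: [-27, -49, -47, 27, -38]
Repeatedly take the smallest remaining element:
  Remaining [-27, -49, -47, 27, -38] -> smallest is -49
  Remaining [-27, -47, 27, -38] -> smallest is -47
  Remaining [-27, 27, -38] -> smallest is -38
  Remaining [-27, 27] -> smallest is -27
  Remaining [27] -> smallest is 27
Collecting the picks in order gives the sorted list.
Final answer: [-49, -47, -38, -27, 27]


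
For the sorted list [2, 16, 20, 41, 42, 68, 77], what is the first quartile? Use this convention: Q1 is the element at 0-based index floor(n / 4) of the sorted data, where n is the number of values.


The list has n = 7 elements.
Q1 index = floor(7 / 4) = floor(1.75) = 1
Counting from index 0 in the sorted data, the element at index 1 is 16.
Final answer: 16


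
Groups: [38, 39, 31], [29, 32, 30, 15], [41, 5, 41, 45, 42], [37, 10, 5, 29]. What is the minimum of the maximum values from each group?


Find max of each group:
  Group 1: [38, 39, 31] -> max = 39
  Group 2: [29, 32, 30, 15] -> max = 32
  Group 3: [41, 5, 41, 45, 42] -> max = 45
  Group 4: [37, 10, 5, 29] -> max = 37
Maxes: [39, 32, 45, 37]
Minimum of maxes = 32
Final answer: 32


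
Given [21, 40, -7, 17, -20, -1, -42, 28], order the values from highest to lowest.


Original list: [21, 40, -7, 17, -20, -1, -42, 28]
Repeatedly take the largest remaining element:
  Remaining [21, 40, -7, 17, -20, -1, -42, 28] -> largest is 40
  Remaining [21, -7, 17, -20, -1, -42, 28] -> largest is 28
  Remaining [21, -7, 17, -20, -1, -42] -> largest is 21
  Remaining [-7, 17, -20, -1, -42] -> largest is 17
  Remaining [-7, -20, -1, -42] -> largest is -1
  Remaining [-7, -20, -42] -> largest is -7
  Remaining [-20, -42] -> largest is -20
  Remaining [-42] -> largest is -42
Collecting the picks in order gives the descending list.
Final answer: [40, 28, 21, 17, -1, -7, -20, -42]


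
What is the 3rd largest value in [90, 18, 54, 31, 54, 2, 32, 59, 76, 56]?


Sort descending: [90, 76, 59, 56, 54, 54, 32, 31, 18, 2]
The 3rd element (1-indexed) is at index 2.
Value = 59
Final answer: 59


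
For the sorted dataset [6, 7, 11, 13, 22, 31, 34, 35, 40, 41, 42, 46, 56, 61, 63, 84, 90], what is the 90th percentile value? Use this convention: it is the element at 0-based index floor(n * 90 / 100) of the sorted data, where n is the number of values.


The dataset has n = 17 elements.
Index = floor(17 * 90 / 100) = floor(1530 / 100) = floor(15.3) = 15
Counting from index 0 in the sorted data, the element at index 15 is 84.
Final answer: 84


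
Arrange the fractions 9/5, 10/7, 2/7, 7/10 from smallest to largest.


Convert to decimal for comparison:
  9/5 = 1.8
  10/7 = 1.4286
  2/7 = 0.2857
  7/10 = 0.7
Decimals in increasing order: 0.2857 < 0.7 < 1.4286 < 1.8
Writing each back as its fraction gives the sorted order.
Final answer: 2/7, 7/10, 10/7, 9/5


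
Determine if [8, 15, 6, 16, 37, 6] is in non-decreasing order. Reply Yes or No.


Check consecutive pairs:
  8 <= 15? True
  15 <= 6? False
  6 <= 16? True
  16 <= 37? True
  37 <= 6? False
2 consecutive pair(s) are out of order, so the list is not sorted.
Final answer: No


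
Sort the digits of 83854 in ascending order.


The number 83854 has digits: 8, 3, 8, 5, 4
Sorted: 3, 4, 5, 8, 8
Joining the sorted digits gives the result.
Final answer: 34588


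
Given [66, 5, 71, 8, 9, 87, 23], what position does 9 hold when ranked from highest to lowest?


Sort descending: [87, 71, 66, 23, 9, 8, 5]
Find 9 in the sorted list.
9 is at position 5.
Final answer: 5


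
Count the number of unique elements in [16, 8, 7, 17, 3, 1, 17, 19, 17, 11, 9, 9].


List all unique values:
Distinct values: [1, 3, 7, 8, 9, 11, 16, 17, 19]
Count = 9
Final answer: 9


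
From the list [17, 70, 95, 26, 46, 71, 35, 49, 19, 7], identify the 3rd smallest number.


Sort ascending: [7, 17, 19, 26, 35, 46, 49, 70, 71, 95]
The 3rd element (1-indexed) is at index 2.
Value = 19
Final answer: 19


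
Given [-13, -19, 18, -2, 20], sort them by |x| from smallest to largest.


Compute absolute values:
  |-13| = 13
  |-19| = 19
  |18| = 18
  |-2| = 2
  |20| = 20
Absolute values in increasing order: 2 < 13 < 18 < 19 < 20
Listing the original numbers in that order gives the answer.
Final answer: [-2, -13, 18, -19, 20]


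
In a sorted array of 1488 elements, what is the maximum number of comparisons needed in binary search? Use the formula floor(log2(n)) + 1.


Binary search halves the search space each step.
Maximum comparisons = floor(log2(1488)) + 1
log2(1488) = 10.5392
floor(log2(1488)) = 10, so 10 + 1 = 11
Final answer: 11


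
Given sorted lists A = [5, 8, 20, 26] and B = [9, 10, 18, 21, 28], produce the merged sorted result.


List A: [5, 8, 20, 26]
List B: [9, 10, 18, 21, 28]
Repeatedly compare the front elements and take the smaller:
  5 vs 9 -> take 5
  8 vs 9 -> take 8
  20 vs 9 -> take 9
  20 vs 10 -> take 10
  20 vs 18 -> take 18
  20 vs 21 -> take 20
  26 vs 21 -> take 21
  26 vs 28 -> take 26
  A is exhausted; append the rest of B: [28]
Final answer: [5, 8, 9, 10, 18, 20, 21, 26, 28]


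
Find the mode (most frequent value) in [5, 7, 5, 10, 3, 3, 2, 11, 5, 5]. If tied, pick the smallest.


Count the frequency of each value:
  2 appears 1 time(s)
  3 appears 2 time(s)
  5 appears 4 time(s)
  7 appears 1 time(s)
  10 appears 1 time(s)
  11 appears 1 time(s)
Maximum frequency is 4.
Only 5 reaches that frequency, so it is the mode.
Final answer: 5


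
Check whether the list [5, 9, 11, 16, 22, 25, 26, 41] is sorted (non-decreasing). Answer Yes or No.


Check consecutive pairs:
  5 <= 9? True
  9 <= 11? True
  11 <= 16? True
  16 <= 22? True
  22 <= 25? True
  25 <= 26? True
  26 <= 41? True
Every consecutive pair is in order, so the list is non-decreasing.
Final answer: Yes


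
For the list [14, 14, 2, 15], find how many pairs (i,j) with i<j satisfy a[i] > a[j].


For each element, count the later elements that are smaller than it:
  14 (index 0): smaller elements after it = [2] -> 1
  14 (index 1): smaller elements after it = [2] -> 1
  2 (index 2): smaller elements after it = [] -> 0
Total inversions = 1 + 1 + 0 = 2
Final answer: 2


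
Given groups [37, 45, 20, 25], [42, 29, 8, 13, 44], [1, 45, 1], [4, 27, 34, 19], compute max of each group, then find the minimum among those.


Find max of each group:
  Group 1: [37, 45, 20, 25] -> max = 45
  Group 2: [42, 29, 8, 13, 44] -> max = 44
  Group 3: [1, 45, 1] -> max = 45
  Group 4: [4, 27, 34, 19] -> max = 34
Maxes: [45, 44, 45, 34]
Minimum of maxes = 34
Final answer: 34


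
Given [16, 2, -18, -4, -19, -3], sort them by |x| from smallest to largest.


Compute absolute values:
  |16| = 16
  |2| = 2
  |-18| = 18
  |-4| = 4
  |-19| = 19
  |-3| = 3
Absolute values in increasing order: 2 < 3 < 4 < 16 < 18 < 19
Listing the original numbers in that order gives the answer.
Final answer: [2, -3, -4, 16, -18, -19]


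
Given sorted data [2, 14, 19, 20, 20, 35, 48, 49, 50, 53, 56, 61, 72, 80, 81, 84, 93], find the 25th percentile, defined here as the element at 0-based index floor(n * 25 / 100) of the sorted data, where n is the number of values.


The dataset has n = 17 elements.
Index = floor(17 * 25 / 100) = floor(425 / 100) = floor(4.25) = 4
Counting from index 0 in the sorted data, the element at index 4 is 20.
Final answer: 20


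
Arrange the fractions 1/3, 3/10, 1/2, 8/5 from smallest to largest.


Convert to decimal for comparison:
  1/3 = 0.3333
  3/10 = 0.3
  1/2 = 0.5
  8/5 = 1.6
Decimals in increasing order: 0.3 < 0.3333 < 0.5 < 1.6
Writing each back as its fraction gives the sorted order.
Final answer: 3/10, 1/3, 1/2, 8/5


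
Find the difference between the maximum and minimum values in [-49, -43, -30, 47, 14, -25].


Maximum value: 47
Minimum value: -49
Range = 47 - (-49) = 96
Final answer: 96


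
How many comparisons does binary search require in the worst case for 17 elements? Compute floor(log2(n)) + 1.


Binary search halves the search space each step.
Maximum comparisons = floor(log2(17)) + 1
log2(17) = 4.0875
floor(log2(17)) = 4, so 4 + 1 = 5
Final answer: 5


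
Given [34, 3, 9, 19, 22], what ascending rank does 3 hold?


Sort ascending: [3, 9, 19, 22, 34]
Find 3 in the sorted list.
3 is at position 1 (1-indexed).
Final answer: 1


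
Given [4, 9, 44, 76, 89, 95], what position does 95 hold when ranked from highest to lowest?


Sort descending: [95, 89, 76, 44, 9, 4]
Find 95 in the sorted list.
95 is at position 1.
Final answer: 1


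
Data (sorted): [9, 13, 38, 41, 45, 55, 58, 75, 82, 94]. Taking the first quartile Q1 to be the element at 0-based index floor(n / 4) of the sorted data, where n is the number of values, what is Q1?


The list has n = 10 elements.
Q1 index = floor(10 / 4) = floor(2.5) = 2
Counting from index 0 in the sorted data, the element at index 2 is 38.
Final answer: 38


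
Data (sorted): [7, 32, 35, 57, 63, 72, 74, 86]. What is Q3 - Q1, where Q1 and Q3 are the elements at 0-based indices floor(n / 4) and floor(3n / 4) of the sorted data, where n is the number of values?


The data has n = 8 elements.
Q1 index = floor(8 / 4) = floor(2) = 2; Q3 index = floor(3 * 8 / 4) = floor(6) = 6
Q1 = element at index 2 = 35
Q3 = element at index 6 = 74
IQR = 74 - 35 = 39
Final answer: 39


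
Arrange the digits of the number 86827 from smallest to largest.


The number 86827 has digits: 8, 6, 8, 2, 7
Sorted: 2, 6, 7, 8, 8
Joining the sorted digits gives the result.
Final answer: 26788


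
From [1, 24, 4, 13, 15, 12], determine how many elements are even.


Check each element:
  1 is odd
  24 is even
  4 is even
  13 is odd
  15 is odd
  12 is even
Evens: [24, 4, 12]
Count of evens = 3
Final answer: 3


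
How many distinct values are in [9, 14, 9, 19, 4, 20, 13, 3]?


List all unique values:
Distinct values: [3, 4, 9, 13, 14, 19, 20]
Count = 7
Final answer: 7


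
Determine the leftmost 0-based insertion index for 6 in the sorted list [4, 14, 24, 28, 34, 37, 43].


List is sorted: [4, 14, 24, 28, 34, 37, 43]
We need the leftmost position where 6 can be inserted, i.e. the first index whose element is >= 6 (or the end of the list if none is).
Binary search with low=0, high=7 (0-based indices):
  low=0, high=7, mid=3: a[3]=28 >= 6, so high = 3
  low=0, high=3, mid=1: a[1]=14 >= 6, so high = 1
  low=0, high=1, mid=0: a[0]=4 < 6, so low = 1
Now low = high = 1, so the insertion index is 1.
Final answer: 1


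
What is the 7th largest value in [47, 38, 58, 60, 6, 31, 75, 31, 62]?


Sort descending: [75, 62, 60, 58, 47, 38, 31, 31, 6]
The 7th element (1-indexed) is at index 6.
Value = 31
Final answer: 31


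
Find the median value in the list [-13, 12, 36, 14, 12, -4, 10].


First, sort the list: [-13, -4, 10, 12, 12, 14, 36]
The list has 7 elements (odd count).
The middle index is 3 (0-based), and the element there is 12.
Final answer: 12


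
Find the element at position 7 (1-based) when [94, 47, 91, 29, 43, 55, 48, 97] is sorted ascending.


Sort ascending: [29, 43, 47, 48, 55, 91, 94, 97]
The 7th element (1-indexed) is at index 6.
Value = 94
Final answer: 94


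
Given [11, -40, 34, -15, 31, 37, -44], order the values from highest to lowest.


Original list: [11, -40, 34, -15, 31, 37, -44]
Repeatedly take the largest remaining element:
  Remaining [11, -40, 34, -15, 31, 37, -44] -> largest is 37
  Remaining [11, -40, 34, -15, 31, -44] -> largest is 34
  Remaining [11, -40, -15, 31, -44] -> largest is 31
  Remaining [11, -40, -15, -44] -> largest is 11
  Remaining [-40, -15, -44] -> largest is -15
  Remaining [-40, -44] -> largest is -40
  Remaining [-44] -> largest is -44
Collecting the picks in order gives the descending list.
Final answer: [37, 34, 31, 11, -15, -40, -44]


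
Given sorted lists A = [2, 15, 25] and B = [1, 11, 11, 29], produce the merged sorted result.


List A: [2, 15, 25]
List B: [1, 11, 11, 29]
Repeatedly compare the front elements and take the smaller:
  2 vs 1 -> take 1
  2 vs 11 -> take 2
  15 vs 11 -> take 11
  15 vs 11 -> take 11
  15 vs 29 -> take 15
  25 vs 29 -> take 25
  A is exhausted; append the rest of B: [29]
Final answer: [1, 2, 11, 11, 15, 25, 29]


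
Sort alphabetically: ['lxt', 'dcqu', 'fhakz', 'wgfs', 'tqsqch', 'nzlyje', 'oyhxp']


Compare strings character by character (the first differing letter decides):
  'dcqu' < 'fhakz' since 'd' < 'f' at position 1
  'fhakz' < 'lxt' since 'f' < 'l' at position 1
  'lxt' < 'nzlyje' since 'l' < 'n' at position 1
  'nzlyje' < 'oyhxp' since 'n' < 'o' at position 1
  'oyhxp' < 'tqsqch' since 'o' < 't' at position 1
  'tqsqch' < 'wgfs' since 't' < 'w' at position 1
Chaining these comparisons gives the alphabetical order.
Final answer: ['dcqu', 'fhakz', 'lxt', 'nzlyje', 'oyhxp', 'tqsqch', 'wgfs']


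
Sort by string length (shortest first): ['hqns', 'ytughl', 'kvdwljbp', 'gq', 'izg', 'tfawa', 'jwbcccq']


Compute lengths:
  'hqns' has length 4
  'ytughl' has length 6
  'kvdwljbp' has length 8
  'gq' has length 2
  'izg' has length 3
  'tfawa' has length 5
  'jwbcccq' has length 7
Lengths in increasing order: 2 < 3 < 4 < 5 < 6 < 7 < 8
Listing the words in that order gives the answer.
Final answer: ['gq', 'izg', 'hqns', 'tfawa', 'ytughl', 'jwbcccq', 'kvdwljbp']


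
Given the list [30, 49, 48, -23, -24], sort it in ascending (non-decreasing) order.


Original list: [30, 49, 48, -23, -24]
Repeatedly take the smallest remaining element:
  Remaining [30, 49, 48, -23, -24] -> smallest is -24
  Remaining [30, 49, 48, -23] -> smallest is -23
  Remaining [30, 49, 48] -> smallest is 30
  Remaining [49, 48] -> smallest is 48
  Remaining [49] -> smallest is 49
Collecting the picks in order gives the sorted list.
Final answer: [-24, -23, 30, 48, 49]


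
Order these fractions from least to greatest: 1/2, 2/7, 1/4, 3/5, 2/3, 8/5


Convert to decimal for comparison:
  1/2 = 0.5
  2/7 = 0.2857
  1/4 = 0.25
  3/5 = 0.6
  2/3 = 0.6667
  8/5 = 1.6
Decimals in increasing order: 0.25 < 0.2857 < 0.5 < 0.6 < 0.6667 < 1.6
Writing each back as its fraction gives the sorted order.
Final answer: 1/4, 2/7, 1/2, 3/5, 2/3, 8/5


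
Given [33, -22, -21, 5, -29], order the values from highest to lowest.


Original list: [33, -22, -21, 5, -29]
Repeatedly take the largest remaining element:
  Remaining [33, -22, -21, 5, -29] -> largest is 33
  Remaining [-22, -21, 5, -29] -> largest is 5
  Remaining [-22, -21, -29] -> largest is -21
  Remaining [-22, -29] -> largest is -22
  Remaining [-29] -> largest is -29
Collecting the picks in order gives the descending list.
Final answer: [33, 5, -21, -22, -29]


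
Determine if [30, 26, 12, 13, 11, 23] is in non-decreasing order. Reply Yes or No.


Check consecutive pairs:
  30 <= 26? False
  26 <= 12? False
  12 <= 13? True
  13 <= 11? False
  11 <= 23? True
3 consecutive pair(s) are out of order, so the list is not sorted.
Final answer: No


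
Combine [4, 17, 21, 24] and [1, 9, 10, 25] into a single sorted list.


List A: [4, 17, 21, 24]
List B: [1, 9, 10, 25]
Repeatedly compare the front elements and take the smaller:
  4 vs 1 -> take 1
  4 vs 9 -> take 4
  17 vs 9 -> take 9
  17 vs 10 -> take 10
  17 vs 25 -> take 17
  21 vs 25 -> take 21
  24 vs 25 -> take 24
  A is exhausted; append the rest of B: [25]
Final answer: [1, 4, 9, 10, 17, 21, 24, 25]


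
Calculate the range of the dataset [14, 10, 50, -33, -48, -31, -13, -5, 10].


Maximum value: 50
Minimum value: -48
Range = 50 - (-48) = 98
Final answer: 98


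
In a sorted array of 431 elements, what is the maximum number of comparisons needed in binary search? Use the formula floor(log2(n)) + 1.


Binary search halves the search space each step.
Maximum comparisons = floor(log2(431)) + 1
log2(431) = 8.7515
floor(log2(431)) = 8, so 8 + 1 = 9
Final answer: 9


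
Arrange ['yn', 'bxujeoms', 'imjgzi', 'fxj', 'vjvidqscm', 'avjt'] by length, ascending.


Compute lengths:
  'yn' has length 2
  'bxujeoms' has length 8
  'imjgzi' has length 6
  'fxj' has length 3
  'vjvidqscm' has length 9
  'avjt' has length 4
Lengths in increasing order: 2 < 3 < 4 < 6 < 8 < 9
Listing the words in that order gives the answer.
Final answer: ['yn', 'fxj', 'avjt', 'imjgzi', 'bxujeoms', 'vjvidqscm']


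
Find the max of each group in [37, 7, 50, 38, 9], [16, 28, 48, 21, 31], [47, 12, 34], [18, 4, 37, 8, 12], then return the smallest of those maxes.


Find max of each group:
  Group 1: [37, 7, 50, 38, 9] -> max = 50
  Group 2: [16, 28, 48, 21, 31] -> max = 48
  Group 3: [47, 12, 34] -> max = 47
  Group 4: [18, 4, 37, 8, 12] -> max = 37
Maxes: [50, 48, 47, 37]
Minimum of maxes = 37
Final answer: 37


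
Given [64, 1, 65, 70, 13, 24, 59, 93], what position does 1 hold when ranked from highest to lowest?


Sort descending: [93, 70, 65, 64, 59, 24, 13, 1]
Find 1 in the sorted list.
1 is at position 8.
Final answer: 8


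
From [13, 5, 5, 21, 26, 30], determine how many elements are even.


Check each element:
  13 is odd
  5 is odd
  5 is odd
  21 is odd
  26 is even
  30 is even
Evens: [26, 30]
Count of evens = 2
Final answer: 2


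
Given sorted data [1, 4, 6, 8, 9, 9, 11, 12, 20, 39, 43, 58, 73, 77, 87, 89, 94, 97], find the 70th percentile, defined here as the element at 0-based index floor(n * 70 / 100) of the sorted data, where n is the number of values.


The dataset has n = 18 elements.
Index = floor(18 * 70 / 100) = floor(1260 / 100) = floor(12.6) = 12
Counting from index 0 in the sorted data, the element at index 12 is 73.
Final answer: 73


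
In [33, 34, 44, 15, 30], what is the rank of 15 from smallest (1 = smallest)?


Sort ascending: [15, 30, 33, 34, 44]
Find 15 in the sorted list.
15 is at position 1 (1-indexed).
Final answer: 1


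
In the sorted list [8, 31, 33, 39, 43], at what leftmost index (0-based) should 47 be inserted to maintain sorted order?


List is sorted: [8, 31, 33, 39, 43]
We need the leftmost position where 47 can be inserted, i.e. the first index whose element is >= 47 (or the end of the list if none is).
Binary search with low=0, high=5 (0-based indices):
  low=0, high=5, mid=2: a[2]=33 < 47, so low = 3
  low=3, high=5, mid=4: a[4]=43 < 47, so low = 5
Now low = high = 5, so the insertion index is 5.
Final answer: 5


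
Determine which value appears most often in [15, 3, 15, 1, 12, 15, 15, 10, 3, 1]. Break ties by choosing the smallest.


Count the frequency of each value:
  1 appears 2 time(s)
  3 appears 2 time(s)
  10 appears 1 time(s)
  12 appears 1 time(s)
  15 appears 4 time(s)
Maximum frequency is 4.
Only 15 reaches that frequency, so it is the mode.
Final answer: 15


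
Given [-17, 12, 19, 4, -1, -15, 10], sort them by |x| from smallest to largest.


Compute absolute values:
  |-17| = 17
  |12| = 12
  |19| = 19
  |4| = 4
  |-1| = 1
  |-15| = 15
  |10| = 10
Absolute values in increasing order: 1 < 4 < 10 < 12 < 15 < 17 < 19
Listing the original numbers in that order gives the answer.
Final answer: [-1, 4, 10, 12, -15, -17, 19]


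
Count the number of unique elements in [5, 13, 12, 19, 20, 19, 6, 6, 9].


List all unique values:
Distinct values: [5, 6, 9, 12, 13, 19, 20]
Count = 7
Final answer: 7


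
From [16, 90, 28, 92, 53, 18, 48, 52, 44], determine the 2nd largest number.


Sort descending: [92, 90, 53, 52, 48, 44, 28, 18, 16]
The 2nd element (1-indexed) is at index 1.
Value = 90
Final answer: 90


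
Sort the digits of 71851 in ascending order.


The number 71851 has digits: 7, 1, 8, 5, 1
Sorted: 1, 1, 5, 7, 8
Joining the sorted digits gives the result.
Final answer: 11578


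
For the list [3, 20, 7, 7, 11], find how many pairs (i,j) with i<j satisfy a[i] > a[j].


For each element, count the later elements that are smaller than it:
  3 (index 0): smaller elements after it = [] -> 0
  20 (index 1): smaller elements after it = [7, 7, 11] -> 3
  7 (index 2): smaller elements after it = [] -> 0
  7 (index 3): smaller elements after it = [] -> 0
Total inversions = 0 + 3 + 0 + 0 = 3
Final answer: 3


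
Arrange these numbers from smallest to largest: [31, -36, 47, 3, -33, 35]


Original list: [31, -36, 47, 3, -33, 35]
Repeatedly take the smallest remaining element:
  Remaining [31, -36, 47, 3, -33, 35] -> smallest is -36
  Remaining [31, 47, 3, -33, 35] -> smallest is -33
  Remaining [31, 47, 3, 35] -> smallest is 3
  Remaining [31, 47, 35] -> smallest is 31
  Remaining [47, 35] -> smallest is 35
  Remaining [47] -> smallest is 47
Collecting the picks in order gives the sorted list.
Final answer: [-36, -33, 3, 31, 35, 47]


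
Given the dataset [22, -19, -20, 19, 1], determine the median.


First, sort the list: [-20, -19, 1, 19, 22]
The list has 5 elements (odd count).
The middle index is 2 (0-based), and the element there is 1.
Final answer: 1


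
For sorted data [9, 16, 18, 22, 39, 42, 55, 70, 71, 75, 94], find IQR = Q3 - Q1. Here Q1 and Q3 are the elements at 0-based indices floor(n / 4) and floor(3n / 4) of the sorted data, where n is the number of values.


The data has n = 11 elements.
Q1 index = floor(11 / 4) = floor(2.75) = 2; Q3 index = floor(3 * 11 / 4) = floor(8.25) = 8
Q1 = element at index 2 = 18
Q3 = element at index 8 = 71
IQR = 71 - 18 = 53
Final answer: 53


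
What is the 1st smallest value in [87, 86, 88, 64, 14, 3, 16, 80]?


Sort ascending: [3, 14, 16, 64, 80, 86, 87, 88]
The 1st element (1-indexed) is at index 0.
Value = 3
Final answer: 3


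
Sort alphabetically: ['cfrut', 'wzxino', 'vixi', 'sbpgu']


Compare strings character by character (the first differing letter decides):
  'cfrut' < 'sbpgu' since 'c' < 's' at position 1
  'sbpgu' < 'vixi' since 's' < 'v' at position 1
  'vixi' < 'wzxino' since 'v' < 'w' at position 1
Chaining these comparisons gives the alphabetical order.
Final answer: ['cfrut', 'sbpgu', 'vixi', 'wzxino']


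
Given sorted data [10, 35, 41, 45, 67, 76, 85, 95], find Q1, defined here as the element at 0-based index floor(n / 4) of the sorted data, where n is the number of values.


The list has n = 8 elements.
Q1 index = floor(8 / 4) = floor(2) = 2
Counting from index 0 in the sorted data, the element at index 2 is 41.
Final answer: 41


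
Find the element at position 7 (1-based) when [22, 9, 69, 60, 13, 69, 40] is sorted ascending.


Sort ascending: [9, 13, 22, 40, 60, 69, 69]
The 7th element (1-indexed) is at index 6.
Value = 69
Final answer: 69


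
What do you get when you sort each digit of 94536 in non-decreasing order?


The number 94536 has digits: 9, 4, 5, 3, 6
Sorted: 3, 4, 5, 6, 9
Joining the sorted digits gives the result.
Final answer: 34569


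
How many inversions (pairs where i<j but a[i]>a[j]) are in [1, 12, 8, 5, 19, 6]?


For each element, count the later elements that are smaller than it:
  1 (index 0): smaller elements after it = [] -> 0
  12 (index 1): smaller elements after it = [8, 5, 6] -> 3
  8 (index 2): smaller elements after it = [5, 6] -> 2
  5 (index 3): smaller elements after it = [] -> 0
  19 (index 4): smaller elements after it = [6] -> 1
Total inversions = 0 + 3 + 2 + 0 + 1 = 6
Final answer: 6


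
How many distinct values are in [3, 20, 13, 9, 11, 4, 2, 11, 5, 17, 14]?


List all unique values:
Distinct values: [2, 3, 4, 5, 9, 11, 13, 14, 17, 20]
Count = 10
Final answer: 10


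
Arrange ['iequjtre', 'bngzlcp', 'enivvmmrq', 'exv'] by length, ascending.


Compute lengths:
  'iequjtre' has length 8
  'bngzlcp' has length 7
  'enivvmmrq' has length 9
  'exv' has length 3
Lengths in increasing order: 3 < 7 < 8 < 9
Listing the words in that order gives the answer.
Final answer: ['exv', 'bngzlcp', 'iequjtre', 'enivvmmrq']


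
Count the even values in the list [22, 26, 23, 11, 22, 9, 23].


Check each element:
  22 is even
  26 is even
  23 is odd
  11 is odd
  22 is even
  9 is odd
  23 is odd
Evens: [22, 26, 22]
Count of evens = 3
Final answer: 3


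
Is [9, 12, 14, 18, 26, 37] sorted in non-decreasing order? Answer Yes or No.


Check consecutive pairs:
  9 <= 12? True
  12 <= 14? True
  14 <= 18? True
  18 <= 26? True
  26 <= 37? True
Every consecutive pair is in order, so the list is non-decreasing.
Final answer: Yes


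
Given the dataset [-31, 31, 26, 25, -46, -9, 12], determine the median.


First, sort the list: [-46, -31, -9, 12, 25, 26, 31]
The list has 7 elements (odd count).
The middle index is 3 (0-based), and the element there is 12.
Final answer: 12


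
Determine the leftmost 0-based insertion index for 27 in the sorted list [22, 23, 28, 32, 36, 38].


List is sorted: [22, 23, 28, 32, 36, 38]
We need the leftmost position where 27 can be inserted, i.e. the first index whose element is >= 27 (or the end of the list if none is).
Binary search with low=0, high=6 (0-based indices):
  low=0, high=6, mid=3: a[3]=32 >= 27, so high = 3
  low=0, high=3, mid=1: a[1]=23 < 27, so low = 2
  low=2, high=3, mid=2: a[2]=28 >= 27, so high = 2
Now low = high = 2, so the insertion index is 2.
Final answer: 2


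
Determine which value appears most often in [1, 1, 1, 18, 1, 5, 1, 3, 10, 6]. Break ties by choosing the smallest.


Count the frequency of each value:
  1 appears 5 time(s)
  3 appears 1 time(s)
  5 appears 1 time(s)
  6 appears 1 time(s)
  10 appears 1 time(s)
  18 appears 1 time(s)
Maximum frequency is 5.
Only 1 reaches that frequency, so it is the mode.
Final answer: 1


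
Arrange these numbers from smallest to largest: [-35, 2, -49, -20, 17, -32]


Original list: [-35, 2, -49, -20, 17, -32]
Repeatedly take the smallest remaining element:
  Remaining [-35, 2, -49, -20, 17, -32] -> smallest is -49
  Remaining [-35, 2, -20, 17, -32] -> smallest is -35
  Remaining [2, -20, 17, -32] -> smallest is -32
  Remaining [2, -20, 17] -> smallest is -20
  Remaining [2, 17] -> smallest is 2
  Remaining [17] -> smallest is 17
Collecting the picks in order gives the sorted list.
Final answer: [-49, -35, -32, -20, 2, 17]


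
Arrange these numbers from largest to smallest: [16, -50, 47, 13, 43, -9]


Original list: [16, -50, 47, 13, 43, -9]
Repeatedly take the largest remaining element:
  Remaining [16, -50, 47, 13, 43, -9] -> largest is 47
  Remaining [16, -50, 13, 43, -9] -> largest is 43
  Remaining [16, -50, 13, -9] -> largest is 16
  Remaining [-50, 13, -9] -> largest is 13
  Remaining [-50, -9] -> largest is -9
  Remaining [-50] -> largest is -50
Collecting the picks in order gives the descending list.
Final answer: [47, 43, 16, 13, -9, -50]


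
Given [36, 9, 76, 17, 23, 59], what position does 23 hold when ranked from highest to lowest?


Sort descending: [76, 59, 36, 23, 17, 9]
Find 23 in the sorted list.
23 is at position 4.
Final answer: 4


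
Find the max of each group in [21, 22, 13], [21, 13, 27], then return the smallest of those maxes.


Find max of each group:
  Group 1: [21, 22, 13] -> max = 22
  Group 2: [21, 13, 27] -> max = 27
Maxes: [22, 27]
Minimum of maxes = 22
Final answer: 22


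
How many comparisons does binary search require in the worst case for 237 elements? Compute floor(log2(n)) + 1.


Binary search halves the search space each step.
Maximum comparisons = floor(log2(237)) + 1
log2(237) = 7.8887
floor(log2(237)) = 7, so 7 + 1 = 8
Final answer: 8


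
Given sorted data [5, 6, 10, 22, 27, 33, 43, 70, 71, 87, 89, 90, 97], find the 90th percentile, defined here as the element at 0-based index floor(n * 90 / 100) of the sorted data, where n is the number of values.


The dataset has n = 13 elements.
Index = floor(13 * 90 / 100) = floor(1170 / 100) = floor(11.7) = 11
Counting from index 0 in the sorted data, the element at index 11 is 90.
Final answer: 90


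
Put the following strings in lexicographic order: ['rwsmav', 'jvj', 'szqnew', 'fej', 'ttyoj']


Compare strings character by character (the first differing letter decides):
  'fej' < 'jvj' since 'f' < 'j' at position 1
  'jvj' < 'rwsmav' since 'j' < 'r' at position 1
  'rwsmav' < 'szqnew' since 'r' < 's' at position 1
  'szqnew' < 'ttyoj' since 's' < 't' at position 1
Chaining these comparisons gives the alphabetical order.
Final answer: ['fej', 'jvj', 'rwsmav', 'szqnew', 'ttyoj']


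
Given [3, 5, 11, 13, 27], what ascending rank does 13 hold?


Sort ascending: [3, 5, 11, 13, 27]
Find 13 in the sorted list.
13 is at position 4 (1-indexed).
Final answer: 4


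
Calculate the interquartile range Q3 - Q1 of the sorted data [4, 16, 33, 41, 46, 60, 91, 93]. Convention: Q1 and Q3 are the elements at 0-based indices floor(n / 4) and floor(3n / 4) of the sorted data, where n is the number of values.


The data has n = 8 elements.
Q1 index = floor(8 / 4) = floor(2) = 2; Q3 index = floor(3 * 8 / 4) = floor(6) = 6
Q1 = element at index 2 = 33
Q3 = element at index 6 = 91
IQR = 91 - 33 = 58
Final answer: 58


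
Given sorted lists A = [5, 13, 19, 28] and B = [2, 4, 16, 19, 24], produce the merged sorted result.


List A: [5, 13, 19, 28]
List B: [2, 4, 16, 19, 24]
Repeatedly compare the front elements and take the smaller:
  5 vs 2 -> take 2
  5 vs 4 -> take 4
  5 vs 16 -> take 5
  13 vs 16 -> take 13
  19 vs 16 -> take 16
  19 vs 19 -> take 19
  28 vs 19 -> take 19
  28 vs 24 -> take 24
  B is exhausted; append the rest of A: [28]
Final answer: [2, 4, 5, 13, 16, 19, 19, 24, 28]


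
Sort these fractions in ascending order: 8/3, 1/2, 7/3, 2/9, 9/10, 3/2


Convert to decimal for comparison:
  8/3 = 2.6667
  1/2 = 0.5
  7/3 = 2.3333
  2/9 = 0.2222
  9/10 = 0.9
  3/2 = 1.5
Decimals in increasing order: 0.2222 < 0.5 < 0.9 < 1.5 < 2.3333 < 2.6667
Writing each back as its fraction gives the sorted order.
Final answer: 2/9, 1/2, 9/10, 3/2, 7/3, 8/3


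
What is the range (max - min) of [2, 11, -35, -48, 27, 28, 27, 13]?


Maximum value: 28
Minimum value: -48
Range = 28 - (-48) = 76
Final answer: 76


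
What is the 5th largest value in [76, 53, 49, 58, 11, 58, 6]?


Sort descending: [76, 58, 58, 53, 49, 11, 6]
The 5th element (1-indexed) is at index 4.
Value = 49
Final answer: 49


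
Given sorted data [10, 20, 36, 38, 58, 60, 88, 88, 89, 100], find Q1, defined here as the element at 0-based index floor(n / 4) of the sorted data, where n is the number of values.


The list has n = 10 elements.
Q1 index = floor(10 / 4) = floor(2.5) = 2
Counting from index 0 in the sorted data, the element at index 2 is 36.
Final answer: 36


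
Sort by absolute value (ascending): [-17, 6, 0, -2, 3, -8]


Compute absolute values:
  |-17| = 17
  |6| = 6
  |0| = 0
  |-2| = 2
  |3| = 3
  |-8| = 8
Absolute values in increasing order: 0 < 2 < 3 < 6 < 8 < 17
Listing the original numbers in that order gives the answer.
Final answer: [0, -2, 3, 6, -8, -17]


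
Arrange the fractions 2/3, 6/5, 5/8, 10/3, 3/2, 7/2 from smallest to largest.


Convert to decimal for comparison:
  2/3 = 0.6667
  6/5 = 1.2
  5/8 = 0.625
  10/3 = 3.3333
  3/2 = 1.5
  7/2 = 3.5
Decimals in increasing order: 0.625 < 0.6667 < 1.2 < 1.5 < 3.3333 < 3.5
Writing each back as its fraction gives the sorted order.
Final answer: 5/8, 2/3, 6/5, 3/2, 10/3, 7/2


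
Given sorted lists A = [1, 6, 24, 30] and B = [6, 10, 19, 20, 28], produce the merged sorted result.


List A: [1, 6, 24, 30]
List B: [6, 10, 19, 20, 28]
Repeatedly compare the front elements and take the smaller:
  1 vs 6 -> take 1
  6 vs 6 -> take 6
  24 vs 6 -> take 6
  24 vs 10 -> take 10
  24 vs 19 -> take 19
  24 vs 20 -> take 20
  24 vs 28 -> take 24
  30 vs 28 -> take 28
  B is exhausted; append the rest of A: [30]
Final answer: [1, 6, 6, 10, 19, 20, 24, 28, 30]


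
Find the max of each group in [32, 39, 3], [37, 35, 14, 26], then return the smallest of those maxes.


Find max of each group:
  Group 1: [32, 39, 3] -> max = 39
  Group 2: [37, 35, 14, 26] -> max = 37
Maxes: [39, 37]
Minimum of maxes = 37
Final answer: 37


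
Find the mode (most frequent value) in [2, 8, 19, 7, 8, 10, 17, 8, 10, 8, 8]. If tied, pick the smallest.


Count the frequency of each value:
  2 appears 1 time(s)
  7 appears 1 time(s)
  8 appears 5 time(s)
  10 appears 2 time(s)
  17 appears 1 time(s)
  19 appears 1 time(s)
Maximum frequency is 5.
Only 8 reaches that frequency, so it is the mode.
Final answer: 8


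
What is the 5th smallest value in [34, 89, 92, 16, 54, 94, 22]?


Sort ascending: [16, 22, 34, 54, 89, 92, 94]
The 5th element (1-indexed) is at index 4.
Value = 89
Final answer: 89


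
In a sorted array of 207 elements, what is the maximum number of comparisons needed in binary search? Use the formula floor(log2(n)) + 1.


Binary search halves the search space each step.
Maximum comparisons = floor(log2(207)) + 1
log2(207) = 7.6935
floor(log2(207)) = 7, so 7 + 1 = 8
Final answer: 8


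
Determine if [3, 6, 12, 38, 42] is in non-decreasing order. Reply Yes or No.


Check consecutive pairs:
  3 <= 6? True
  6 <= 12? True
  12 <= 38? True
  38 <= 42? True
Every consecutive pair is in order, so the list is non-decreasing.
Final answer: Yes


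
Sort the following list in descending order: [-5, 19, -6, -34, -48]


Original list: [-5, 19, -6, -34, -48]
Repeatedly take the largest remaining element:
  Remaining [-5, 19, -6, -34, -48] -> largest is 19
  Remaining [-5, -6, -34, -48] -> largest is -5
  Remaining [-6, -34, -48] -> largest is -6
  Remaining [-34, -48] -> largest is -34
  Remaining [-48] -> largest is -48
Collecting the picks in order gives the descending list.
Final answer: [19, -5, -6, -34, -48]


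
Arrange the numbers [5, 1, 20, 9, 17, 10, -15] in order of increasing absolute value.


Compute absolute values:
  |5| = 5
  |1| = 1
  |20| = 20
  |9| = 9
  |17| = 17
  |10| = 10
  |-15| = 15
Absolute values in increasing order: 1 < 5 < 9 < 10 < 15 < 17 < 20
Listing the original numbers in that order gives the answer.
Final answer: [1, 5, 9, 10, -15, 17, 20]


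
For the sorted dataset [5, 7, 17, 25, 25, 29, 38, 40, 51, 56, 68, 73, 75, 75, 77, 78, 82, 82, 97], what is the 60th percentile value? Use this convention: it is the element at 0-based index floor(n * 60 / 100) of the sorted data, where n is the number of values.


The dataset has n = 19 elements.
Index = floor(19 * 60 / 100) = floor(1140 / 100) = floor(11.4) = 11
Counting from index 0 in the sorted data, the element at index 11 is 73.
Final answer: 73


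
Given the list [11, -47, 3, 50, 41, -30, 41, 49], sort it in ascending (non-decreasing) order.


Original list: [11, -47, 3, 50, 41, -30, 41, 49]
Repeatedly take the smallest remaining element:
  Remaining [11, -47, 3, 50, 41, -30, 41, 49] -> smallest is -47
  Remaining [11, 3, 50, 41, -30, 41, 49] -> smallest is -30
  Remaining [11, 3, 50, 41, 41, 49] -> smallest is 3
  Remaining [11, 50, 41, 41, 49] -> smallest is 11
  Remaining [50, 41, 41, 49] -> smallest is 41
  Remaining [50, 41, 49] -> smallest is 41
  Remaining [50, 49] -> smallest is 49
  Remaining [50] -> smallest is 50
Collecting the picks in order gives the sorted list.
Final answer: [-47, -30, 3, 11, 41, 41, 49, 50]


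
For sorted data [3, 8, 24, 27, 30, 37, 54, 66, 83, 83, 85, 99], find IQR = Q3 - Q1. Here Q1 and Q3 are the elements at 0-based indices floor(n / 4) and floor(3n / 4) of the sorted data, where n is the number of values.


The data has n = 12 elements.
Q1 index = floor(12 / 4) = floor(3) = 3; Q3 index = floor(3 * 12 / 4) = floor(9) = 9
Q1 = element at index 3 = 27
Q3 = element at index 9 = 83
IQR = 83 - 27 = 56
Final answer: 56


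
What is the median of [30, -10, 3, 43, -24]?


First, sort the list: [-24, -10, 3, 30, 43]
The list has 5 elements (odd count).
The middle index is 2 (0-based), and the element there is 3.
Final answer: 3


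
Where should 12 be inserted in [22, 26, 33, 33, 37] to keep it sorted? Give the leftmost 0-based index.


List is sorted: [22, 26, 33, 33, 37]
We need the leftmost position where 12 can be inserted, i.e. the first index whose element is >= 12 (or the end of the list if none is).
Binary search with low=0, high=5 (0-based indices):
  low=0, high=5, mid=2: a[2]=33 >= 12, so high = 2
  low=0, high=2, mid=1: a[1]=26 >= 12, so high = 1
  low=0, high=1, mid=0: a[0]=22 >= 12, so high = 0
Now low = high = 0, so the insertion index is 0.
Final answer: 0


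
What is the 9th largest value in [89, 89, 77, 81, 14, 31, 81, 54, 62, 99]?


Sort descending: [99, 89, 89, 81, 81, 77, 62, 54, 31, 14]
The 9th element (1-indexed) is at index 8.
Value = 31
Final answer: 31


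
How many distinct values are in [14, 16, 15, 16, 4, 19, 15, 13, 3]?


List all unique values:
Distinct values: [3, 4, 13, 14, 15, 16, 19]
Count = 7
Final answer: 7


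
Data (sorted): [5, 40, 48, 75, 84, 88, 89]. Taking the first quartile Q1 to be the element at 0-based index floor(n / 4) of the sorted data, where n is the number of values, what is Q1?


The list has n = 7 elements.
Q1 index = floor(7 / 4) = floor(1.75) = 1
Counting from index 0 in the sorted data, the element at index 1 is 40.
Final answer: 40


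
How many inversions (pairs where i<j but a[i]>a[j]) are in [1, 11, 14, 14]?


For each element, count the later elements that are smaller than it:
  1 (index 0): smaller elements after it = [] -> 0
  11 (index 1): smaller elements after it = [] -> 0
  14 (index 2): smaller elements after it = [] -> 0
Total inversions = 0 + 0 + 0 = 0
Final answer: 0


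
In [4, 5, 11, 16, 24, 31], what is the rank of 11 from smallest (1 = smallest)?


Sort ascending: [4, 5, 11, 16, 24, 31]
Find 11 in the sorted list.
11 is at position 3 (1-indexed).
Final answer: 3


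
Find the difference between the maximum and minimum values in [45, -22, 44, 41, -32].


Maximum value: 45
Minimum value: -32
Range = 45 - (-32) = 77
Final answer: 77


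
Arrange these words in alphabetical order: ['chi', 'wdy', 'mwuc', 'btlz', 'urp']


Compare strings character by character (the first differing letter decides):
  'btlz' < 'chi' since 'b' < 'c' at position 1
  'chi' < 'mwuc' since 'c' < 'm' at position 1
  'mwuc' < 'urp' since 'm' < 'u' at position 1
  'urp' < 'wdy' since 'u' < 'w' at position 1
Chaining these comparisons gives the alphabetical order.
Final answer: ['btlz', 'chi', 'mwuc', 'urp', 'wdy']


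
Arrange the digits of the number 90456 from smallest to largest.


The number 90456 has digits: 9, 0, 4, 5, 6
Sorted: 0, 4, 5, 6, 9
Joining the sorted digits gives the result.
Final answer: 04569


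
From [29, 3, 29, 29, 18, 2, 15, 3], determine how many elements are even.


Check each element:
  29 is odd
  3 is odd
  29 is odd
  29 is odd
  18 is even
  2 is even
  15 is odd
  3 is odd
Evens: [18, 2]
Count of evens = 2
Final answer: 2


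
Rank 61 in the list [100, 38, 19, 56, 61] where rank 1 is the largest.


Sort descending: [100, 61, 56, 38, 19]
Find 61 in the sorted list.
61 is at position 2.
Final answer: 2


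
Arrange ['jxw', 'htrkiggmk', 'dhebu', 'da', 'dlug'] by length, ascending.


Compute lengths:
  'jxw' has length 3
  'htrkiggmk' has length 9
  'dhebu' has length 5
  'da' has length 2
  'dlug' has length 4
Lengths in increasing order: 2 < 3 < 4 < 5 < 9
Listing the words in that order gives the answer.
Final answer: ['da', 'jxw', 'dlug', 'dhebu', 'htrkiggmk']
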